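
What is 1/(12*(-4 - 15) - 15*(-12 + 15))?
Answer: -1/273 ≈ -0.0036630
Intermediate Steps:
1/(12*(-4 - 15) - 15*(-12 + 15)) = 1/(12*(-19) - 15*3) = 1/(-228 - 45) = 1/(-273) = -1/273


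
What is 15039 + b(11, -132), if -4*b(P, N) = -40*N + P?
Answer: 54865/4 ≈ 13716.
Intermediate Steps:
b(P, N) = 10*N - P/4 (b(P, N) = -(-40*N + P)/4 = -(P - 40*N)/4 = 10*N - P/4)
15039 + b(11, -132) = 15039 + (10*(-132) - ¼*11) = 15039 + (-1320 - 11/4) = 15039 - 5291/4 = 54865/4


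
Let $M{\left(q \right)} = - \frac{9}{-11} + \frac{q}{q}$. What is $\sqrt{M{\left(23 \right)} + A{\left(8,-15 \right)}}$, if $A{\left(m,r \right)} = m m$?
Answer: $\frac{2 \sqrt{1991}}{11} \approx 8.1128$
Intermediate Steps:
$A{\left(m,r \right)} = m^{2}$
$M{\left(q \right)} = \frac{20}{11}$ ($M{\left(q \right)} = \left(-9\right) \left(- \frac{1}{11}\right) + 1 = \frac{9}{11} + 1 = \frac{20}{11}$)
$\sqrt{M{\left(23 \right)} + A{\left(8,-15 \right)}} = \sqrt{\frac{20}{11} + 8^{2}} = \sqrt{\frac{20}{11} + 64} = \sqrt{\frac{724}{11}} = \frac{2 \sqrt{1991}}{11}$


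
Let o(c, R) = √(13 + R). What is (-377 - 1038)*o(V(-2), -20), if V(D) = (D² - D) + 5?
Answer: -1415*I*√7 ≈ -3743.7*I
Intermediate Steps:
V(D) = 5 + D² - D
(-377 - 1038)*o(V(-2), -20) = (-377 - 1038)*√(13 - 20) = -1415*I*√7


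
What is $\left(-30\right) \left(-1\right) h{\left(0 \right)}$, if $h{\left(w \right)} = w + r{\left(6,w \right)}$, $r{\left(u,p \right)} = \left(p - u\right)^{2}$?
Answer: $1080$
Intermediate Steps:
$h{\left(w \right)} = w + \left(-6 + w\right)^{2}$ ($h{\left(w \right)} = w + \left(w - 6\right)^{2} = w + \left(-6 + w\right)^{2}$)
$\left(-30\right) \left(-1\right) h{\left(0 \right)} = \left(-30\right) \left(-1\right) \left(0 + \left(-6 + 0\right)^{2}\right) = 30 \left(0 + \left(-6\right)^{2}\right) = 30 \left(0 + 36\right) = 30 \cdot 36 = 1080$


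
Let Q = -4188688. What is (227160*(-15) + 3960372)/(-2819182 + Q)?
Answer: -276486/3503935 ≈ -0.078907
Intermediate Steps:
(227160*(-15) + 3960372)/(-2819182 + Q) = (227160*(-15) + 3960372)/(-2819182 - 4188688) = (-3407400 + 3960372)/(-7007870) = 552972*(-1/7007870) = -276486/3503935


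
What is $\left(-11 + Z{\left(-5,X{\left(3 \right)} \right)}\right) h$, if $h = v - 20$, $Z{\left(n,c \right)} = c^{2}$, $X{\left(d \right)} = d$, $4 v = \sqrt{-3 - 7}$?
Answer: $40 - \frac{i \sqrt{10}}{2} \approx 40.0 - 1.5811 i$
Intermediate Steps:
$v = \frac{i \sqrt{10}}{4}$ ($v = \frac{\sqrt{-3 - 7}}{4} = \frac{\sqrt{-10}}{4} = \frac{i \sqrt{10}}{4} \approx 0.79057 i$)
$h = -20 + \frac{i \sqrt{10}}{4}$ ($h = \frac{i \sqrt{10}}{4} - 20 = -20 + \frac{i \sqrt{10}}{4} \approx -20.0 + 0.79057 i$)
$\left(-11 + Z{\left(-5,X{\left(3 \right)} \right)}\right) h = \left(-11 + 3^{2}\right) \left(-20 + \frac{i \sqrt{10}}{4}\right) = \left(-11 + 9\right) \left(-20 + \frac{i \sqrt{10}}{4}\right) = - 2 \left(-20 + \frac{i \sqrt{10}}{4}\right) = 40 - \frac{i \sqrt{10}}{2}$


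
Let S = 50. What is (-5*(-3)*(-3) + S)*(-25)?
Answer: -125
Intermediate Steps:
(-5*(-3)*(-3) + S)*(-25) = (-5*(-3)*(-3) + 50)*(-25) = (15*(-3) + 50)*(-25) = (-45 + 50)*(-25) = 5*(-25) = -125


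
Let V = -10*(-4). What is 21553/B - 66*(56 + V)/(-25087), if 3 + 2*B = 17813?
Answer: 597122191/223399735 ≈ 2.6729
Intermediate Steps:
B = 8905 (B = -3/2 + (1/2)*17813 = -3/2 + 17813/2 = 8905)
V = 40
21553/B - 66*(56 + V)/(-25087) = 21553/8905 - 66*(56 + 40)/(-25087) = 21553*(1/8905) - 66*96*(-1/25087) = 21553/8905 - 6336*(-1/25087) = 21553/8905 + 6336/25087 = 597122191/223399735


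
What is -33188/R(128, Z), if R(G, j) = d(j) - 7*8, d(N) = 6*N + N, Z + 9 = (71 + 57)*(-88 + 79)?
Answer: 33188/8183 ≈ 4.0557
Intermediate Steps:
Z = -1161 (Z = -9 + (71 + 57)*(-88 + 79) = -9 + 128*(-9) = -9 - 1152 = -1161)
d(N) = 7*N
R(G, j) = -56 + 7*j (R(G, j) = 7*j - 7*8 = 7*j - 56 = -56 + 7*j)
-33188/R(128, Z) = -33188/(-56 + 7*(-1161)) = -33188/(-56 - 8127) = -33188/(-8183) = -33188*(-1/8183) = 33188/8183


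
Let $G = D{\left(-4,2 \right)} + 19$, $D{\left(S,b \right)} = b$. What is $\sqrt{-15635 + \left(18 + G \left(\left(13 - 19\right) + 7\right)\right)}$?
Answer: $2 i \sqrt{3899} \approx 124.88 i$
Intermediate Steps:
$G = 21$ ($G = 2 + 19 = 21$)
$\sqrt{-15635 + \left(18 + G \left(\left(13 - 19\right) + 7\right)\right)} = \sqrt{-15635 + \left(18 + 21 \left(\left(13 - 19\right) + 7\right)\right)} = \sqrt{-15635 + \left(18 + 21 \left(-6 + 7\right)\right)} = \sqrt{-15635 + \left(18 + 21 \cdot 1\right)} = \sqrt{-15635 + \left(18 + 21\right)} = \sqrt{-15635 + 39} = \sqrt{-15596} = 2 i \sqrt{3899}$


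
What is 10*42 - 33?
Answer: 387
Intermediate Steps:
10*42 - 33 = 420 - 33 = 387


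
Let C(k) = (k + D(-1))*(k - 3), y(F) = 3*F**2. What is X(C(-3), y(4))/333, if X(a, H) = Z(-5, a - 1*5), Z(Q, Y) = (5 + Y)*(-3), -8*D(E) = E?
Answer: -23/148 ≈ -0.15541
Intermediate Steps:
D(E) = -E/8
Z(Q, Y) = -15 - 3*Y
C(k) = (-3 + k)*(1/8 + k) (C(k) = (k - 1/8*(-1))*(k - 3) = (k + 1/8)*(-3 + k) = (1/8 + k)*(-3 + k) = (-3 + k)*(1/8 + k))
X(a, H) = -3*a (X(a, H) = -15 - 3*(a - 1*5) = -15 - 3*(a - 5) = -15 - 3*(-5 + a) = -15 + (15 - 3*a) = -3*a)
X(C(-3), y(4))/333 = -3*(-3/8 + (-3)**2 - 23/8*(-3))/333 = -3*(-3/8 + 9 + 69/8)*(1/333) = -3*69/4*(1/333) = -207/4*1/333 = -23/148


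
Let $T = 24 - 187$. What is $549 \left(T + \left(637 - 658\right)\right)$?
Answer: $-101016$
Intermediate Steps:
$T = -163$ ($T = 24 - 187 = -163$)
$549 \left(T + \left(637 - 658\right)\right) = 549 \left(-163 + \left(637 - 658\right)\right) = 549 \left(-163 - 21\right) = 549 \left(-184\right) = -101016$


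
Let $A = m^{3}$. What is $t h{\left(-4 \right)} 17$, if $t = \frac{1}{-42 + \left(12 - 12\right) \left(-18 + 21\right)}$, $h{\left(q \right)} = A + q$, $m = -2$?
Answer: $\frac{34}{7} \approx 4.8571$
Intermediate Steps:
$A = -8$ ($A = \left(-2\right)^{3} = -8$)
$h{\left(q \right)} = -8 + q$
$t = - \frac{1}{42}$ ($t = \frac{1}{-42 + 0 \cdot 3} = \frac{1}{-42 + 0} = \frac{1}{-42} = - \frac{1}{42} \approx -0.02381$)
$t h{\left(-4 \right)} 17 = - \frac{-8 - 4}{42} \cdot 17 = \left(- \frac{1}{42}\right) \left(-12\right) 17 = \frac{2}{7} \cdot 17 = \frac{34}{7}$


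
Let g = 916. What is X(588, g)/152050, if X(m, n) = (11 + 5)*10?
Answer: 16/15205 ≈ 0.0010523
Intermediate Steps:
X(m, n) = 160 (X(m, n) = 16*10 = 160)
X(588, g)/152050 = 160/152050 = 160*(1/152050) = 16/15205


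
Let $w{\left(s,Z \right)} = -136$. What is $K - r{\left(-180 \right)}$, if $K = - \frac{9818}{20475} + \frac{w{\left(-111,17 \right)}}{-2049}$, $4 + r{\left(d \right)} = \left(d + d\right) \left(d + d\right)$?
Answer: $- \frac{1812331319794}{13984425} \approx -1.296 \cdot 10^{5}$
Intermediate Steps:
$r{\left(d \right)} = -4 + 4 d^{2}$ ($r{\left(d \right)} = -4 + \left(d + d\right) \left(d + d\right) = -4 + 2 d 2 d = -4 + 4 d^{2}$)
$K = - \frac{5777494}{13984425}$ ($K = - \frac{9818}{20475} - \frac{136}{-2049} = \left(-9818\right) \frac{1}{20475} - - \frac{136}{2049} = - \frac{9818}{20475} + \frac{136}{2049} = - \frac{5777494}{13984425} \approx -0.41314$)
$K - r{\left(-180 \right)} = - \frac{5777494}{13984425} - \left(-4 + 4 \left(-180\right)^{2}\right) = - \frac{5777494}{13984425} - \left(-4 + 4 \cdot 32400\right) = - \frac{5777494}{13984425} - \left(-4 + 129600\right) = - \frac{5777494}{13984425} - 129596 = - \frac{1812331319794}{13984425}$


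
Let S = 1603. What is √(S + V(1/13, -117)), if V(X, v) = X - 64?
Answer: 2*√65026/13 ≈ 39.231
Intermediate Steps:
V(X, v) = -64 + X
√(S + V(1/13, -117)) = √(1603 + (-64 + 1/13)) = √(1603 - 831/13) = √(20008/13) = 2*√65026/13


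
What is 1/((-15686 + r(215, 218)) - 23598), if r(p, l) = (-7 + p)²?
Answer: 1/3980 ≈ 0.00025126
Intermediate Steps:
1/((-15686 + r(215, 218)) - 23598) = 1/((-15686 + (-7 + 215)²) - 23598) = 1/((-15686 + 208²) - 23598) = 1/((-15686 + 43264) - 23598) = 1/(27578 - 23598) = 1/3980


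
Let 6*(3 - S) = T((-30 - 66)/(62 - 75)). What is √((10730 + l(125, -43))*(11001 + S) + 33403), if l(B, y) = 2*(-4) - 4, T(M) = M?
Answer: √19935423131/13 ≈ 10861.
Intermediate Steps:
S = 23/13 (S = 3 - (-30 - 66)/(6*(62 - 75)) = 3 - (-16)/(-13) = 3 - (-16)*(-1)/13 = 3 - ⅙*96/13 = 3 - 16/13 = 23/13 ≈ 1.7692)
l(B, y) = -12 (l(B, y) = -8 - 4 = -12)
√((10730 + l(125, -43))*(11001 + S) + 33403) = √((10730 - 12)*(11001 + 23/13) + 33403) = √(10718*(143036/13) + 33403) = √(1533059848/13 + 33403) = √(1533494087/13) = √19935423131/13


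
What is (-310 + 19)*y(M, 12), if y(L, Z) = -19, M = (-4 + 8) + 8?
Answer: 5529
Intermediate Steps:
M = 12 (M = 4 + 8 = 12)
(-310 + 19)*y(M, 12) = (-310 + 19)*(-19) = -291*(-19) = 5529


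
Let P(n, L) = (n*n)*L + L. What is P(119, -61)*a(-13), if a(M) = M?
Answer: 11230466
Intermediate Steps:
P(n, L) = L + L*n² (P(n, L) = n²*L + L = L*n² + L = L + L*n²)
P(119, -61)*a(-13) = -61*(1 + 119²)*(-13) = -61*(1 + 14161)*(-13) = -61*14162*(-13) = -863882*(-13) = 11230466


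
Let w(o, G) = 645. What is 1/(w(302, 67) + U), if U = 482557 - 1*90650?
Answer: 1/392552 ≈ 2.5474e-6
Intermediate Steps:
U = 391907 (U = 482557 - 90650 = 391907)
1/(w(302, 67) + U) = 1/(645 + 391907) = 1/392552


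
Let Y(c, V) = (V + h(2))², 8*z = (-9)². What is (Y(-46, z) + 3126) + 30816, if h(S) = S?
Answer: 2181697/64 ≈ 34089.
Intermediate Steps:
z = 81/8 (z = (⅛)*(-9)² = (⅛)*81 = 81/8 ≈ 10.125)
Y(c, V) = (2 + V)² (Y(c, V) = (V + 2)² = (2 + V)²)
(Y(-46, z) + 3126) + 30816 = ((2 + 81/8)² + 3126) + 30816 = ((97/8)² + 3126) + 30816 = (9409/64 + 3126) + 30816 = 209473/64 + 30816 = 2181697/64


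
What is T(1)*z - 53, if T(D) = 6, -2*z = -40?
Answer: 67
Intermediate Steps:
z = 20 (z = -½*(-40) = 20)
T(1)*z - 53 = 6*20 - 53 = 120 - 53 = 67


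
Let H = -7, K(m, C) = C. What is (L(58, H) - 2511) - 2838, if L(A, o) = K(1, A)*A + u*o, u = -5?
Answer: -1950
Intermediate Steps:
L(A, o) = A² - 5*o (L(A, o) = A*A - 5*o = A² - 5*o)
(L(58, H) - 2511) - 2838 = ((58² - 5*(-7)) - 2511) - 2838 = ((3364 + 35) - 2511) - 2838 = (3399 - 2511) - 2838 = 888 - 2838 = -1950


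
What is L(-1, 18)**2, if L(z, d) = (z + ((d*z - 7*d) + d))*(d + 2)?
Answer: 6451600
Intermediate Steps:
L(z, d) = (2 + d)*(z - 6*d + d*z) (L(z, d) = (z + ((-7*d + d*z) + d))*(2 + d) = (z + (-6*d + d*z))*(2 + d) = (z - 6*d + d*z)*(2 + d) = (2 + d)*(z - 6*d + d*z))
L(-1, 18)**2 = (-12*18 - 6*18**2 + 2*(-1) - 1*18**2 + 3*18*(-1))**2 = (-216 - 6*324 - 2 - 1*324 - 54)**2 = (-216 - 1944 - 2 - 324 - 54)**2 = (-2540)**2 = 6451600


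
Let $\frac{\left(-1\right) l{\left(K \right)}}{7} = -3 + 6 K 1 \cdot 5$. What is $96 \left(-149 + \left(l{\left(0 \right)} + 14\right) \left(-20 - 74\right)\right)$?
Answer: $-330144$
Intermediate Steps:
$l{\left(K \right)} = 21 - 210 K$ ($l{\left(K \right)} = - 7 \left(-3 + 6 K 1 \cdot 5\right) = - 7 \left(-3 + 6 K 5\right) = - 7 \left(-3 + 30 K\right) = 21 - 210 K$)
$96 \left(-149 + \left(l{\left(0 \right)} + 14\right) \left(-20 - 74\right)\right) = 96 \left(-149 + \left(\left(21 - 0\right) + 14\right) \left(-20 - 74\right)\right) = 96 \left(-149 + \left(\left(21 + 0\right) + 14\right) \left(-94\right)\right) = 96 \left(-149 + \left(21 + 14\right) \left(-94\right)\right) = 96 \left(-149 + 35 \left(-94\right)\right) = 96 \left(-149 - 3290\right) = 96 \left(-3439\right) = -330144$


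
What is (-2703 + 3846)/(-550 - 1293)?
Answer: -1143/1843 ≈ -0.62018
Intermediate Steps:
(-2703 + 3846)/(-550 - 1293) = 1143/(-1843) = 1143*(-1/1843) = -1143/1843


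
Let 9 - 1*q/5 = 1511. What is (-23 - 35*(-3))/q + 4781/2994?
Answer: 17829901/11242470 ≈ 1.5859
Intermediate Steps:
q = -7510 (q = 45 - 5*1511 = 45 - 7555 = -7510)
(-23 - 35*(-3))/q + 4781/2994 = (-23 - 35*(-3))/(-7510) + 4781/2994 = (-23 + 105)*(-1/7510) + 4781*(1/2994) = 82*(-1/7510) + 4781/2994 = -41/3755 + 4781/2994 = 17829901/11242470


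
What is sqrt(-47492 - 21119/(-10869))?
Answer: I*sqrt(5610245523801)/10869 ≈ 217.92*I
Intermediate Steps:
sqrt(-47492 - 21119/(-10869)) = sqrt(-47492 - 21119*(-1/10869)) = sqrt(-47492 + 21119/10869) = sqrt(-516169429/10869) = I*sqrt(5610245523801)/10869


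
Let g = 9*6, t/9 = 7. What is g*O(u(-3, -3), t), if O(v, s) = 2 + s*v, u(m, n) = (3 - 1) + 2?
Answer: 13716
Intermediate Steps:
u(m, n) = 4 (u(m, n) = 2 + 2 = 4)
t = 63 (t = 9*7 = 63)
g = 54
g*O(u(-3, -3), t) = 54*(2 + 63*4) = 54*(2 + 252) = 54*254 = 13716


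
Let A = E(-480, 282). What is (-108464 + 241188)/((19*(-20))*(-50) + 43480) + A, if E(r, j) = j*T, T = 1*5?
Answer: 22057381/15620 ≈ 1412.1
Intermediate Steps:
T = 5
E(r, j) = 5*j (E(r, j) = j*5 = 5*j)
A = 1410 (A = 5*282 = 1410)
(-108464 + 241188)/((19*(-20))*(-50) + 43480) + A = (-108464 + 241188)/((19*(-20))*(-50) + 43480) + 1410 = 132724/(-380*(-50) + 43480) + 1410 = 132724/(19000 + 43480) + 1410 = 132724/62480 + 1410 = 132724*(1/62480) + 1410 = 33181/15620 + 1410 = 22057381/15620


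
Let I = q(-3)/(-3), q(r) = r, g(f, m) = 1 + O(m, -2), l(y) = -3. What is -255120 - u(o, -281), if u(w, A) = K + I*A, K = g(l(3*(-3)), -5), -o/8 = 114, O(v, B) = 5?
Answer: -254845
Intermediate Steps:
o = -912 (o = -8*114 = -912)
g(f, m) = 6 (g(f, m) = 1 + 5 = 6)
I = 1 (I = -3/(-3) = -3*(-1/3) = 1)
K = 6
u(w, A) = 6 + A (u(w, A) = 6 + 1*A = 6 + A)
-255120 - u(o, -281) = -255120 - (6 - 281) = -255120 - 1*(-275) = -255120 + 275 = -254845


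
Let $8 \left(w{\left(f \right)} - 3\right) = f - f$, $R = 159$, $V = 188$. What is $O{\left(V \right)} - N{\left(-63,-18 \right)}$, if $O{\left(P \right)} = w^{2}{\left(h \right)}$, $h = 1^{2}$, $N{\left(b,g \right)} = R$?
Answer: $-150$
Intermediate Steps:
$N{\left(b,g \right)} = 159$
$h = 1$
$w{\left(f \right)} = 3$ ($w{\left(f \right)} = 3 + \frac{f - f}{8} = 3 + \frac{1}{8} \cdot 0 = 3 + 0 = 3$)
$O{\left(P \right)} = 9$ ($O{\left(P \right)} = 3^{2} = 9$)
$O{\left(V \right)} - N{\left(-63,-18 \right)} = 9 - 159 = -150$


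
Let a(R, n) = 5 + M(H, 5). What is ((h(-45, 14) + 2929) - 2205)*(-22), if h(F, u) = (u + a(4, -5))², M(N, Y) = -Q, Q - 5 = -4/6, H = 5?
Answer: -185944/9 ≈ -20660.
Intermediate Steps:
Q = 13/3 (Q = 5 - 4/6 = 5 - 4*⅙ = 5 - ⅔ = 13/3 ≈ 4.3333)
M(N, Y) = -13/3 (M(N, Y) = -1*13/3 = -13/3)
a(R, n) = ⅔ (a(R, n) = 5 - 13/3 = ⅔)
h(F, u) = (⅔ + u)² (h(F, u) = (u + ⅔)² = (⅔ + u)²)
((h(-45, 14) + 2929) - 2205)*(-22) = (((2 + 3*14)²/9 + 2929) - 2205)*(-22) = (((2 + 42)²/9 + 2929) - 2205)*(-22) = (((⅑)*44² + 2929) - 2205)*(-22) = (((⅑)*1936 + 2929) - 2205)*(-22) = ((1936/9 + 2929) - 2205)*(-22) = (28297/9 - 2205)*(-22) = (8452/9)*(-22) = -185944/9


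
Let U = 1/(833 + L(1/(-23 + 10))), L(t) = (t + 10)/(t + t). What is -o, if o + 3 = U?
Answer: 4609/1537 ≈ 2.9987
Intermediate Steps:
L(t) = (10 + t)/(2*t) (L(t) = (10 + t)/((2*t)) = (10 + t)*(1/(2*t)) = (10 + t)/(2*t))
U = 2/1537 (U = 1/(833 + (10 + 1/(-23 + 10))/(2*(1/(-23 + 10)))) = 1/(833 + (10 + 1/(-13))/(2*(1/(-13)))) = 1/(833 + (10 - 1/13)/(2*(-1/13))) = 1/(833 + (1/2)*(-13)*(129/13)) = 1/(833 - 129/2) = 1/(1537/2) = 2/1537 ≈ 0.0013012)
o = -4609/1537 (o = -3 + 2/1537 = -4609/1537 ≈ -2.9987)
-o = -1*(-4609/1537) = 4609/1537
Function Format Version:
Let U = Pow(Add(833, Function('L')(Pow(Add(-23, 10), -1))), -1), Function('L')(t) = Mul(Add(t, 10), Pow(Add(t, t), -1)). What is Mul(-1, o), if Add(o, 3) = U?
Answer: Rational(4609, 1537) ≈ 2.9987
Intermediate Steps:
Function('L')(t) = Mul(Rational(1, 2), Pow(t, -1), Add(10, t)) (Function('L')(t) = Mul(Add(10, t), Pow(Mul(2, t), -1)) = Mul(Add(10, t), Mul(Rational(1, 2), Pow(t, -1))) = Mul(Rational(1, 2), Pow(t, -1), Add(10, t)))
U = Rational(2, 1537) (U = Pow(Add(833, Mul(Rational(1, 2), Pow(Pow(Add(-23, 10), -1), -1), Add(10, Pow(Add(-23, 10), -1)))), -1) = Pow(Add(833, Mul(Rational(1, 2), Pow(Pow(-13, -1), -1), Add(10, Pow(-13, -1)))), -1) = Pow(Add(833, Mul(Rational(1, 2), Pow(Rational(-1, 13), -1), Add(10, Rational(-1, 13)))), -1) = Pow(Add(833, Mul(Rational(1, 2), -13, Rational(129, 13))), -1) = Pow(Add(833, Rational(-129, 2)), -1) = Pow(Rational(1537, 2), -1) = Rational(2, 1537) ≈ 0.0013012)
o = Rational(-4609, 1537) (o = Add(-3, Rational(2, 1537)) = Rational(-4609, 1537) ≈ -2.9987)
Mul(-1, o) = Mul(-1, Rational(-4609, 1537)) = Rational(4609, 1537)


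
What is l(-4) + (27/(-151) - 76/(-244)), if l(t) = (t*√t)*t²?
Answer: 1222/9211 - 128*I ≈ 0.13267 - 128.0*I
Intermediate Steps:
l(t) = t^(7/2) (l(t) = t^(3/2)*t² = t^(7/2))
l(-4) + (27/(-151) - 76/(-244)) = (-4)^(7/2) + (27/(-151) - 76/(-244)) = -128*I + (27*(-1/151) - 76*(-1/244)) = -128*I + (-27/151 + 19/61) = -128*I + 1222/9211 = 1222/9211 - 128*I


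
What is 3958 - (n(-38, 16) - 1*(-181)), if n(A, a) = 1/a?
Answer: 60431/16 ≈ 3776.9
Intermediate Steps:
3958 - (n(-38, 16) - 1*(-181)) = 3958 - (1/16 - 1*(-181)) = 3958 - (1/16 + 181) = 3958 - 1*2897/16 = 3958 - 2897/16 = 60431/16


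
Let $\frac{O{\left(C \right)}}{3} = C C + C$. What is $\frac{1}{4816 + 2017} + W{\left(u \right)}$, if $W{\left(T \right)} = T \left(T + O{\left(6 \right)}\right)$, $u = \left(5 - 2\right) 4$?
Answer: $\frac{11315449}{6833} \approx 1656.0$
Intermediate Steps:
$O{\left(C \right)} = 3 C + 3 C^{2}$ ($O{\left(C \right)} = 3 \left(C C + C\right) = 3 \left(C^{2} + C\right) = 3 \left(C + C^{2}\right) = 3 C + 3 C^{2}$)
$u = 12$ ($u = 3 \cdot 4 = 12$)
$W{\left(T \right)} = T \left(126 + T\right)$ ($W{\left(T \right)} = T \left(T + 3 \cdot 6 \left(1 + 6\right)\right) = T \left(T + 3 \cdot 6 \cdot 7\right) = T \left(T + 126\right) = T \left(126 + T\right)$)
$\frac{1}{4816 + 2017} + W{\left(u \right)} = \frac{1}{4816 + 2017} + 12 \left(126 + 12\right) = \frac{1}{6833} + 12 \cdot 138 = \frac{1}{6833} + 1656 = \frac{11315449}{6833}$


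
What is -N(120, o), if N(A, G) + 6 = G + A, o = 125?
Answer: -239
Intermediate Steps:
N(A, G) = -6 + A + G (N(A, G) = -6 + (G + A) = -6 + (A + G) = -6 + A + G)
-N(120, o) = -(-6 + 120 + 125) = -1*239 = -239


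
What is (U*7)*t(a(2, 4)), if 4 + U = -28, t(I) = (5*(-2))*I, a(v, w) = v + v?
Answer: 8960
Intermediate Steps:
a(v, w) = 2*v
t(I) = -10*I
U = -32 (U = -4 - 28 = -32)
(U*7)*t(a(2, 4)) = (-32*7)*(-20*2) = -(-2240)*4 = -224*(-40) = 8960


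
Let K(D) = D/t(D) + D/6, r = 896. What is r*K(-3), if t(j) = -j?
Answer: -1344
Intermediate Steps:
K(D) = -1 + D/6 (K(D) = D/((-D)) + D/6 = D*(-1/D) + D*(⅙) = -1 + D/6)
r*K(-3) = 896*(-1 + (⅙)*(-3)) = 896*(-1 - ½) = 896*(-3/2) = -1344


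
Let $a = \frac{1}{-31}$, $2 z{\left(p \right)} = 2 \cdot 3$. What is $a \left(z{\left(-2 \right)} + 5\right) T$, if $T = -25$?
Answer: $\frac{200}{31} \approx 6.4516$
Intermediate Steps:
$z{\left(p \right)} = 3$ ($z{\left(p \right)} = \frac{2 \cdot 3}{2} = \frac{1}{2} \cdot 6 = 3$)
$a = - \frac{1}{31} \approx -0.032258$
$a \left(z{\left(-2 \right)} + 5\right) T = - \frac{3 + 5}{31} \left(-25\right) = \left(- \frac{1}{31}\right) 8 \left(-25\right) = \left(- \frac{8}{31}\right) \left(-25\right) = \frac{200}{31}$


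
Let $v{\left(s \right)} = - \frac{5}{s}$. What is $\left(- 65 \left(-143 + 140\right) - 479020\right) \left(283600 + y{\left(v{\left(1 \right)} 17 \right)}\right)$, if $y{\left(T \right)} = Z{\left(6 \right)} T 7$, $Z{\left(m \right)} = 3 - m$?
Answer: $-136649472625$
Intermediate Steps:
$y{\left(T \right)} = - 21 T$ ($y{\left(T \right)} = \left(3 - 6\right) T 7 = - 3 T 7 = - 21 T$)
$\left(- 65 \left(-143 + 140\right) - 479020\right) \left(283600 + y{\left(v{\left(1 \right)} 17 \right)}\right) = \left(- 65 \left(-143 + 140\right) - 479020\right) \left(283600 - 21 - \frac{5}{1} \cdot 17\right) = \left(\left(-65\right) \left(-3\right) - 479020\right) \left(283600 - 21 \left(-5\right) 1 \cdot 17\right) = \left(195 - 479020\right) \left(283600 - 21 \left(\left(-5\right) 17\right)\right) = - 478825 \left(283600 - -1785\right) = - 478825 \left(283600 + 1785\right) = \left(-478825\right) 285385 = -136649472625$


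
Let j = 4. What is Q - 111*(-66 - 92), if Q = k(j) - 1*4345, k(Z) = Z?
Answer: 13197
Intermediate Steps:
Q = -4341 (Q = 4 - 1*4345 = 4 - 4345 = -4341)
Q - 111*(-66 - 92) = -4341 - 111*(-66 - 92) = -4341 - 111*(-158) = -4341 - 1*(-17538) = -4341 + 17538 = 13197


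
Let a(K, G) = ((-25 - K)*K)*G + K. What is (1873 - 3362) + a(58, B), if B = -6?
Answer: 27453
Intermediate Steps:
a(K, G) = K + G*K*(-25 - K) (a(K, G) = (K*(-25 - K))*G + K = G*K*(-25 - K) + K = K + G*K*(-25 - K))
(1873 - 3362) + a(58, B) = (1873 - 3362) + 58*(1 - 25*(-6) - 1*(-6)*58) = -1489 + 58*(1 + 150 + 348) = -1489 + 58*499 = -1489 + 28942 = 27453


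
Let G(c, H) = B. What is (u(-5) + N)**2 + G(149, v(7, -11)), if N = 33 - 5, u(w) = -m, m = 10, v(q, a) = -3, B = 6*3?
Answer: 342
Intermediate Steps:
B = 18
G(c, H) = 18
u(w) = -10 (u(w) = -1*10 = -10)
N = 28
(u(-5) + N)**2 + G(149, v(7, -11)) = (-10 + 28)**2 + 18 = 18**2 + 18 = 324 + 18 = 342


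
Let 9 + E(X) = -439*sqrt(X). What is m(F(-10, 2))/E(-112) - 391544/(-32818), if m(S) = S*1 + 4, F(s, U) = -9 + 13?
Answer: 4225704744628/354185524697 + 14048*I*sqrt(7)/21584833 ≈ 11.931 + 0.0017219*I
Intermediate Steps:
F(s, U) = 4
E(X) = -9 - 439*sqrt(X)
m(S) = 4 + S (m(S) = S + 4 = 4 + S)
m(F(-10, 2))/E(-112) - 391544/(-32818) = (4 + 4)/(-9 - 1756*I*sqrt(7)) - 391544/(-32818) = 8/(-9 - 1756*I*sqrt(7)) - 391544*(-1/32818) = 8/(-9 - 1756*I*sqrt(7)) + 195772/16409 = 195772/16409 + 8/(-9 - 1756*I*sqrt(7))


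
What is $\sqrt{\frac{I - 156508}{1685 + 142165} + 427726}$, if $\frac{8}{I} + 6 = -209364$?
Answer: $\frac{\sqrt{2199452581595646492310}}{71709225} \approx 654.01$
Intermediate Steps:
$I = - \frac{4}{104685}$ ($I = \frac{8}{-6 - 209364} = \frac{8}{-209370} = 8 \left(- \frac{1}{209370}\right) = - \frac{4}{104685} \approx -3.821 \cdot 10^{-5}$)
$\sqrt{\frac{I - 156508}{1685 + 142165} + 427726} = \sqrt{\frac{- \frac{4}{104685} - 156508}{1685 + 142165} + 427726} = \sqrt{- \frac{16384039984}{104685 \cdot 143850} + 427726} = \sqrt{\left(- \frac{16384039984}{104685}\right) \frac{1}{143850} + 427726} = \sqrt{- \frac{8192019992}{7529468625} + 427726} = \sqrt{\frac{3220541305076758}{7529468625}} = \frac{\sqrt{2199452581595646492310}}{71709225}$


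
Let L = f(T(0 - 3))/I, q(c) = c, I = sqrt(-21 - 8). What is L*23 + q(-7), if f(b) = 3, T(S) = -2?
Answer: -7 - 69*I*sqrt(29)/29 ≈ -7.0 - 12.813*I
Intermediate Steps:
I = I*sqrt(29) (I = sqrt(-29) = I*sqrt(29) ≈ 5.3852*I)
L = -3*I*sqrt(29)/29 (L = 3/((I*sqrt(29))) = 3*(-I*sqrt(29)/29) = -3*I*sqrt(29)/29 ≈ -0.55709*I)
L*23 + q(-7) = -3*I*sqrt(29)/29*23 - 7 = -69*I*sqrt(29)/29 - 7 = -7 - 69*I*sqrt(29)/29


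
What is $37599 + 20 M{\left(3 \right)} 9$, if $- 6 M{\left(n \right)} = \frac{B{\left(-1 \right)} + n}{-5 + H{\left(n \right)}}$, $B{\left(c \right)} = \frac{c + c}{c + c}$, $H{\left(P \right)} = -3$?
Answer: $37614$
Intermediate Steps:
$B{\left(c \right)} = 1$ ($B{\left(c \right)} = \frac{2 c}{2 c} = 2 c \frac{1}{2 c} = 1$)
$M{\left(n \right)} = \frac{1}{48} + \frac{n}{48}$ ($M{\left(n \right)} = - \frac{\left(1 + n\right) \frac{1}{-5 - 3}}{6} = - \frac{\left(1 + n\right) \frac{1}{-8}}{6} = - \frac{\left(1 + n\right) \left(- \frac{1}{8}\right)}{6} = - \frac{- \frac{1}{8} - \frac{n}{8}}{6} = \frac{1}{48} + \frac{n}{48}$)
$37599 + 20 M{\left(3 \right)} 9 = 37599 + 20 \left(\frac{1}{48} + \frac{1}{48} \cdot 3\right) 9 = 37599 + 20 \left(\frac{1}{48} + \frac{1}{16}\right) 9 = 37599 + 20 \cdot \frac{1}{12} \cdot 9 = 37599 + \frac{5}{3} \cdot 9 = 37599 + 15 = 37614$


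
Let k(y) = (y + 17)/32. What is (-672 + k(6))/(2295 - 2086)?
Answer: -21481/6688 ≈ -3.2119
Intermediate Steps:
k(y) = 17/32 + y/32 (k(y) = (17 + y)*(1/32) = 17/32 + y/32)
(-672 + k(6))/(2295 - 2086) = (-672 + (17/32 + (1/32)*6))/(2295 - 2086) = (-672 + (17/32 + 3/16))/209 = (-672 + 23/32)*(1/209) = -21481/32*1/209 = -21481/6688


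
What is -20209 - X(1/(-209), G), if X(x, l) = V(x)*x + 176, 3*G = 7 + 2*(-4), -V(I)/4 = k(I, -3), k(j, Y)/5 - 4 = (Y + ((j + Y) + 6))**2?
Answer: -186104866165/9129329 ≈ -20385.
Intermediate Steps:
k(j, Y) = 20 + 5*(6 + j + 2*Y)**2 (k(j, Y) = 20 + 5*(Y + ((j + Y) + 6))**2 = 20 + 5*(Y + ((Y + j) + 6))**2 = 20 + 5*(Y + (6 + Y + j))**2 = 20 + 5*(6 + j + 2*Y)**2)
V(I) = -80 - 20*I**2 (V(I) = -4*(20 + 5*(6 + I + 2*(-3))**2) = -4*(20 + 5*(6 + I - 6)**2) = -4*(20 + 5*I**2) = -80 - 20*I**2)
G = -1/3 (G = (7 + 2*(-4))/3 = (7 - 8)/3 = (1/3)*(-1) = -1/3 ≈ -0.33333)
X(x, l) = 176 + x*(-80 - 20*x**2) (X(x, l) = (-80 - 20*x**2)*x + 176 = x*(-80 - 20*x**2) + 176 = 176 + x*(-80 - 20*x**2))
-20209 - X(1/(-209), G) = -20209 - (176 - 80/(-209) - 20*(1/(-209))**3) = -20209 - (176 - 80*(-1/209) - 20*(-1/209)**3) = -20209 - (176 + 80/209 - 20*(-1/9129329)) = -20209 - (176 + 80/209 + 20/9129329) = -20209 - 1*1610256404/9129329 = -20209 - 1610256404/9129329 = -186104866165/9129329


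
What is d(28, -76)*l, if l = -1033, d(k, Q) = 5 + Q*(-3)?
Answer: -240689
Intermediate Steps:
d(k, Q) = 5 - 3*Q
d(28, -76)*l = (5 - 3*(-76))*(-1033) = (5 + 228)*(-1033) = 233*(-1033) = -240689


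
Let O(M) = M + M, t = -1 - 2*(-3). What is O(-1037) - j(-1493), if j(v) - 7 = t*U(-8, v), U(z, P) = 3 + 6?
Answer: -2126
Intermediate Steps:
t = 5 (t = -1 + 6 = 5)
O(M) = 2*M
U(z, P) = 9
j(v) = 52 (j(v) = 7 + 5*9 = 7 + 45 = 52)
O(-1037) - j(-1493) = 2*(-1037) - 1*52 = -2074 - 52 = -2126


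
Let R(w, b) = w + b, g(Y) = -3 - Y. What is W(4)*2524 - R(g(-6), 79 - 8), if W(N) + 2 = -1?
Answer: -7646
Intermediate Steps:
W(N) = -3 (W(N) = -2 - 1 = -3)
R(w, b) = b + w
W(4)*2524 - R(g(-6), 79 - 8) = -3*2524 - ((79 - 8) + (-3 - 1*(-6))) = -7572 - (71 + (-3 + 6)) = -7572 - (71 + 3) = -7572 - 1*74 = -7572 - 74 = -7646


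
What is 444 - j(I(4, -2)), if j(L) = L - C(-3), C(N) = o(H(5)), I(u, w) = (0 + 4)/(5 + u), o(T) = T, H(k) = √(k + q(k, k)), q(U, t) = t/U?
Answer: 3992/9 + √6 ≈ 446.00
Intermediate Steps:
H(k) = √(1 + k) (H(k) = √(k + k/k) = √(k + 1) = √(1 + k))
I(u, w) = 4/(5 + u)
C(N) = √6 (C(N) = √(1 + 5) = √6)
j(L) = L - √6
444 - j(I(4, -2)) = 444 - (4/(5 + 4) - √6) = 444 - (4/9 - √6) = 444 + (-4/9 + √6) = 3992/9 + √6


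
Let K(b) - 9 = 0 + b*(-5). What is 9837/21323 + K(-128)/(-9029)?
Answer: 74979646/192525367 ≈ 0.38945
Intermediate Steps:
K(b) = 9 - 5*b (K(b) = 9 + (0 + b*(-5)) = 9 + (0 - 5*b) = 9 - 5*b)
9837/21323 + K(-128)/(-9029) = 9837/21323 + (9 - 5*(-128))/(-9029) = 9837*(1/21323) + (9 + 640)*(-1/9029) = 9837/21323 + 649*(-1/9029) = 9837/21323 - 649/9029 = 74979646/192525367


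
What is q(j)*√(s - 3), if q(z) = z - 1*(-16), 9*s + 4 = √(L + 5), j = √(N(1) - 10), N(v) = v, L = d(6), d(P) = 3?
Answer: √(-31 + 2*√2)*(16/3 + I) ≈ -5.3077 + 28.308*I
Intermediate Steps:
L = 3
j = 3*I (j = √(1 - 10) = √(-9) = 3*I ≈ 3.0*I)
s = -4/9 + 2*√2/9 (s = -4/9 + √(3 + 5)/9 = -4/9 + √8/9 = -4/9 + (2*√2)/9 = -4/9 + 2*√2/9 ≈ -0.13017)
q(z) = 16 + z (q(z) = z + 16 = 16 + z)
q(j)*√(s - 3) = (16 + 3*I)*√((-4/9 + 2*√2/9) - 3) = (16 + 3*I)*√(-31/9 + 2*√2/9) = √(-31/9 + 2*√2/9)*(16 + 3*I)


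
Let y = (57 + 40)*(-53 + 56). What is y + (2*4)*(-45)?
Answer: -69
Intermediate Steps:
y = 291 (y = 97*3 = 291)
y + (2*4)*(-45) = 291 + (2*4)*(-45) = 291 + 8*(-45) = 291 - 360 = -69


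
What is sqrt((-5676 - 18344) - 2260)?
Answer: 6*I*sqrt(730) ≈ 162.11*I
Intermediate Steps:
sqrt((-5676 - 18344) - 2260) = sqrt(-24020 - 2260) = sqrt(-26280) = 6*I*sqrt(730)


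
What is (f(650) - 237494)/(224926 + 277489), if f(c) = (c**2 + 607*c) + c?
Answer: 580206/502415 ≈ 1.1548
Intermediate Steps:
f(c) = c**2 + 608*c
(f(650) - 237494)/(224926 + 277489) = (650*(608 + 650) - 237494)/(224926 + 277489) = (650*1258 - 237494)/502415 = (817700 - 237494)*(1/502415) = 580206*(1/502415) = 580206/502415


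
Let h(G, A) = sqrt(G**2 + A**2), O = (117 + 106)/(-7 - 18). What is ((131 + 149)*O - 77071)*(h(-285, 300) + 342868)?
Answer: -136407633724/5 - 1193529*sqrt(761) ≈ -2.7314e+10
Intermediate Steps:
O = -223/25 (O = 223/(-25) = 223*(-1/25) = -223/25 ≈ -8.9200)
h(G, A) = sqrt(A**2 + G**2)
((131 + 149)*O - 77071)*(h(-285, 300) + 342868) = ((131 + 149)*(-223/25) - 77071)*(sqrt(300**2 + (-285)**2) + 342868) = (280*(-223/25) - 77071)*(sqrt(90000 + 81225) + 342868) = (-12488/5 - 77071)*(sqrt(171225) + 342868) = -397843*(15*sqrt(761) + 342868)/5 = -397843*(342868 + 15*sqrt(761))/5 = -136407633724/5 - 1193529*sqrt(761)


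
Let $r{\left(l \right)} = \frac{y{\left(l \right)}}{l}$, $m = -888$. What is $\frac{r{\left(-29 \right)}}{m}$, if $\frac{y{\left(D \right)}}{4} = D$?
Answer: $- \frac{1}{222} \approx -0.0045045$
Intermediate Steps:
$y{\left(D \right)} = 4 D$
$r{\left(l \right)} = 4$ ($r{\left(l \right)} = \frac{4 l}{l} = 4$)
$\frac{r{\left(-29 \right)}}{m} = \frac{4}{-888} = 4 \left(- \frac{1}{888}\right) = - \frac{1}{222}$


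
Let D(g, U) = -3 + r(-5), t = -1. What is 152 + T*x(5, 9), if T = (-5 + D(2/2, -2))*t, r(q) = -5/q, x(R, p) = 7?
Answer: 201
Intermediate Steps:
D(g, U) = -2 (D(g, U) = -3 - 5/(-5) = -3 - 5*(-⅕) = -3 + 1 = -2)
T = 7 (T = (-5 - 2)*(-1) = -7*(-1) = 7)
152 + T*x(5, 9) = 152 + 7*7 = 152 + 49 = 201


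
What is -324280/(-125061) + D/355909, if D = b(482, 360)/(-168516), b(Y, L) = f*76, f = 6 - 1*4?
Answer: 1620761195028254/625058640710307 ≈ 2.5930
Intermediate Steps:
f = 2 (f = 6 - 4 = 2)
b(Y, L) = 152 (b(Y, L) = 2*76 = 152)
D = -38/42129 (D = 152/(-168516) = 152*(-1/168516) = -38/42129 ≈ -0.00090199)
-324280/(-125061) + D/355909 = -324280/(-125061) - 38/42129/355909 = -324280*(-1/125061) - 38/42129*1/355909 = 324280/125061 - 38/14994090261 = 1620761195028254/625058640710307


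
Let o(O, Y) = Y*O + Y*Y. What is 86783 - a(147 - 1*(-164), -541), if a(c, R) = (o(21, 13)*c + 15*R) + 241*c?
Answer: -117515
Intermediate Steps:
o(O, Y) = Y**2 + O*Y (o(O, Y) = O*Y + Y**2 = Y**2 + O*Y)
a(c, R) = 15*R + 683*c (a(c, R) = ((13*(21 + 13))*c + 15*R) + 241*c = ((13*34)*c + 15*R) + 241*c = (442*c + 15*R) + 241*c = (15*R + 442*c) + 241*c = 15*R + 683*c)
86783 - a(147 - 1*(-164), -541) = 86783 - (15*(-541) + 683*(147 - 1*(-164))) = 86783 - (-8115 + 683*(147 + 164)) = 86783 - (-8115 + 683*311) = 86783 - (-8115 + 212413) = 86783 - 1*204298 = 86783 - 204298 = -117515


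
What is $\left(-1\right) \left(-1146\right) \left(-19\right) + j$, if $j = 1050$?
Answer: $-20724$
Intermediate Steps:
$\left(-1\right) \left(-1146\right) \left(-19\right) + j = \left(-1\right) \left(-1146\right) \left(-19\right) + 1050 = 1146 \left(-19\right) + 1050 = -21774 + 1050 = -20724$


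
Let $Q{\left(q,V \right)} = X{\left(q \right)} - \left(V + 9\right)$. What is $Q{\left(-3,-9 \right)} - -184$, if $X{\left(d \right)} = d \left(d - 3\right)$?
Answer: $202$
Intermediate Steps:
$X{\left(d \right)} = d \left(-3 + d\right)$
$Q{\left(q,V \right)} = -9 - V + q \left(-3 + q\right)$ ($Q{\left(q,V \right)} = q \left(-3 + q\right) - \left(V + 9\right) = q \left(-3 + q\right) - \left(9 + V\right) = -9 - V + q \left(-3 + q\right)$)
$Q{\left(-3,-9 \right)} - -184 = \left(-9 - -9 - 3 \left(-3 - 3\right)\right) - -184 = \left(-9 + 9 - -18\right) + 184 = \left(-9 + 9 + 18\right) + 184 = 18 + 184 = 202$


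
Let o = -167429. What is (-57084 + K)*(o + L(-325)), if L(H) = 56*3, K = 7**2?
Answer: 9539731135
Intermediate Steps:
K = 49
L(H) = 168
(-57084 + K)*(o + L(-325)) = (-57084 + 49)*(-167429 + 168) = -57035*(-167261) = 9539731135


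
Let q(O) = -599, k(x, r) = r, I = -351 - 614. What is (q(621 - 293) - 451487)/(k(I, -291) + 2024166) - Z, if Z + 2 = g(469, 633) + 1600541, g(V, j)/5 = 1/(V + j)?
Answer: -3569699045542897/2230310250 ≈ -1.6005e+6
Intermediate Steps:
I = -965
g(V, j) = 5/(V + j)
Z = 1763793983/1102 (Z = -2 + (5/(469 + 633) + 1600541) = -2 + (5/1102 + 1600541) = -2 + 1763796187/1102 = 1763793983/1102 ≈ 1.6005e+6)
(q(621 - 293) - 451487)/(k(I, -291) + 2024166) - Z = (-599 - 451487)/(-291 + 2024166) - 1*1763793983/1102 = -452086/2023875 - 1763793983/1102 = -3569699045542897/2230310250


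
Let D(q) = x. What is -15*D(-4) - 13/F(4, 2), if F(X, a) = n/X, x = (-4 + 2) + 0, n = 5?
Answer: 98/5 ≈ 19.600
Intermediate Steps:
x = -2 (x = -2 + 0 = -2)
D(q) = -2
F(X, a) = 5/X
-15*D(-4) - 13/F(4, 2) = -15*(-2) - 13/(5/4) = 30 - 13/(5*(¼)) = 30 - 13/5/4 = 30 - 13*⅘ = 30 - 52/5 = 98/5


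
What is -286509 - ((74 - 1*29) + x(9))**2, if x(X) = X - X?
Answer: -288534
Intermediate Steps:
x(X) = 0
-286509 - ((74 - 1*29) + x(9))**2 = -286509 - ((74 - 1*29) + 0)**2 = -286509 - ((74 - 29) + 0)**2 = -286509 - (45 + 0)**2 = -286509 - 1*45**2 = -286509 - 1*2025 = -286509 - 2025 = -288534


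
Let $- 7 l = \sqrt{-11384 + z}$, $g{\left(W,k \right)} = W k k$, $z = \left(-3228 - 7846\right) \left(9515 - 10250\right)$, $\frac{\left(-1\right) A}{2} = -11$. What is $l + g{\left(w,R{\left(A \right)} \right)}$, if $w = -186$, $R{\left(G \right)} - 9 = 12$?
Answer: $-82026 - \frac{\sqrt{8128006}}{7} \approx -82433.0$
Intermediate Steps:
$A = 22$ ($A = \left(-2\right) \left(-11\right) = 22$)
$R{\left(G \right)} = 21$ ($R{\left(G \right)} = 9 + 12 = 21$)
$z = 8139390$ ($z = \left(-11074\right) \left(-735\right) = 8139390$)
$g{\left(W,k \right)} = W k^{2}$
$l = - \frac{\sqrt{8128006}}{7}$ ($l = - \frac{\sqrt{-11384 + 8139390}}{7} = - \frac{\sqrt{8128006}}{7} \approx -407.28$)
$l + g{\left(w,R{\left(A \right)} \right)} = - \frac{\sqrt{8128006}}{7} - 186 \cdot 21^{2} = - \frac{\sqrt{8128006}}{7} - 82026 = -82026 - \frac{\sqrt{8128006}}{7}$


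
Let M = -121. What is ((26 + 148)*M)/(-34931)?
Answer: 21054/34931 ≈ 0.60273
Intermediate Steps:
((26 + 148)*M)/(-34931) = ((26 + 148)*(-121))/(-34931) = (174*(-121))*(-1/34931) = -21054*(-1/34931) = 21054/34931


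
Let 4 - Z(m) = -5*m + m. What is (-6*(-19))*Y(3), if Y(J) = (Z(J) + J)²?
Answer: 41154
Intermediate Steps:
Z(m) = 4 + 4*m (Z(m) = 4 - (-5*m + m) = 4 - (-4)*m = 4 + 4*m)
Y(J) = (4 + 5*J)² (Y(J) = ((4 + 4*J) + J)² = (4 + 5*J)²)
(-6*(-19))*Y(3) = (-6*(-19))*(4 + 5*3)² = 114*(4 + 15)² = 114*19² = 114*361 = 41154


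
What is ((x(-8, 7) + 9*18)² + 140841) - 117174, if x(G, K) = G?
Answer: 47383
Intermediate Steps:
((x(-8, 7) + 9*18)² + 140841) - 117174 = ((-8 + 9*18)² + 140841) - 117174 = ((-8 + 162)² + 140841) - 117174 = (154² + 140841) - 117174 = (23716 + 140841) - 117174 = 164557 - 117174 = 47383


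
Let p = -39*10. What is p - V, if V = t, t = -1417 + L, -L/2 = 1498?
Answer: 4023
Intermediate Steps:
L = -2996 (L = -2*1498 = -2996)
t = -4413 (t = -1417 - 2996 = -4413)
V = -4413
p = -390
p - V = -390 - 1*(-4413) = -390 + 4413 = 4023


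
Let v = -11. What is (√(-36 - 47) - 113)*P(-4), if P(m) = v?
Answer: 1243 - 11*I*√83 ≈ 1243.0 - 100.21*I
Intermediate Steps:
P(m) = -11
(√(-36 - 47) - 113)*P(-4) = (√(-36 - 47) - 113)*(-11) = (√(-83) - 113)*(-11) = (I*√83 - 113)*(-11) = (-113 + I*√83)*(-11) = 1243 - 11*I*√83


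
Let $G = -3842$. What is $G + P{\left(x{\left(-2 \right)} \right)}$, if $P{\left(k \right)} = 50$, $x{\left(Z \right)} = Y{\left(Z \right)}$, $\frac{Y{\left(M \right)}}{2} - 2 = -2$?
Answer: $-3792$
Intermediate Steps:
$Y{\left(M \right)} = 0$ ($Y{\left(M \right)} = 4 + 2 \left(-2\right) = 4 - 4 = 0$)
$x{\left(Z \right)} = 0$
$G + P{\left(x{\left(-2 \right)} \right)} = -3842 + 50 = -3792$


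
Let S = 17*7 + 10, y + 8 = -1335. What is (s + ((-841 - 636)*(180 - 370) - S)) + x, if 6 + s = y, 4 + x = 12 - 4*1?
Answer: 279156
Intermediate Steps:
y = -1343 (y = -8 - 1335 = -1343)
S = 129 (S = 119 + 10 = 129)
x = 4 (x = -4 + (12 - 4*1) = -4 + (12 - 4) = -4 + 8 = 4)
s = -1349 (s = -6 - 1343 = -1349)
(s + ((-841 - 636)*(180 - 370) - S)) + x = (-1349 + ((-841 - 636)*(180 - 370) - 1*129)) + 4 = (-1349 + (-1477*(-190) - 129)) + 4 = (-1349 + (280630 - 129)) + 4 = (-1349 + 280501) + 4 = 279152 + 4 = 279156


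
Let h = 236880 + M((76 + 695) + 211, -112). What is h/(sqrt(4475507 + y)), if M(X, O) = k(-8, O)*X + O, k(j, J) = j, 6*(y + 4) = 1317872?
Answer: 228912*sqrt(42256335)/14085445 ≈ 105.64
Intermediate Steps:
y = 658924/3 (y = -4 + (1/6)*1317872 = -4 + 658936/3 = 658924/3 ≈ 2.1964e+5)
M(X, O) = O - 8*X (M(X, O) = -8*X + O = O - 8*X)
h = 228912 (h = 236880 + (-112 - 8*((76 + 695) + 211)) = 236880 + (-112 - 8*(771 + 211)) = 236880 + (-112 - 8*982) = 236880 + (-112 - 7856) = 236880 - 7968 = 228912)
h/(sqrt(4475507 + y)) = 228912/(sqrt(4475507 + 658924/3)) = 228912/(sqrt(14085445/3)) = 228912/((sqrt(42256335)/3)) = 228912*(sqrt(42256335)/14085445) = 228912*sqrt(42256335)/14085445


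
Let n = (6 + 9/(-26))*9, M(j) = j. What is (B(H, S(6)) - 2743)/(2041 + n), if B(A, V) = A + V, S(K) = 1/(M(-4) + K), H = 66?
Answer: -69589/54389 ≈ -1.2795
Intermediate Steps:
S(K) = 1/(-4 + K)
n = 1323/26 (n = (6 + 9*(-1/26))*9 = (6 - 9/26)*9 = (147/26)*9 = 1323/26 ≈ 50.885)
(B(H, S(6)) - 2743)/(2041 + n) = ((66 + 1/(-4 + 6)) - 2743)/(2041 + 1323/26) = ((66 + 1/2) - 2743)/(54389/26) = ((66 + ½) - 2743)*(26/54389) = (133/2 - 2743)*(26/54389) = -5353/2*26/54389 = -69589/54389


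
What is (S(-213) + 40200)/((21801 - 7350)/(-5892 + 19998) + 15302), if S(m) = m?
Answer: 188018874/71954821 ≈ 2.6130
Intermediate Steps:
(S(-213) + 40200)/((21801 - 7350)/(-5892 + 19998) + 15302) = (-213 + 40200)/((21801 - 7350)/(-5892 + 19998) + 15302) = 39987/(14451/14106 + 15302) = 39987/(14451*(1/14106) + 15302) = 39987/(4817/4702 + 15302) = 39987/(71954821/4702) = 39987*(4702/71954821) = 188018874/71954821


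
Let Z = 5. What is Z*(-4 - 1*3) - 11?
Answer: -46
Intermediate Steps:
Z*(-4 - 1*3) - 11 = 5*(-4 - 1*3) - 11 = 5*(-4 - 3) - 11 = 5*(-7) - 11 = -35 - 11 = -46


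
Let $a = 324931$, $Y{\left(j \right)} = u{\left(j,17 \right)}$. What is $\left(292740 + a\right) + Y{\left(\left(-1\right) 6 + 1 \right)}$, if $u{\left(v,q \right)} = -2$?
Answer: $617669$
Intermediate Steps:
$Y{\left(j \right)} = -2$
$\left(292740 + a\right) + Y{\left(\left(-1\right) 6 + 1 \right)} = \left(292740 + 324931\right) - 2 = 617671 - 2 = 617669$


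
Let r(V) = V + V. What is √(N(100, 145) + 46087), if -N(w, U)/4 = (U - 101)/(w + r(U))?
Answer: √1752441015/195 ≈ 214.68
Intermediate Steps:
r(V) = 2*V
N(w, U) = -4*(-101 + U)/(w + 2*U) (N(w, U) = -4*(U - 101)/(w + 2*U) = -4*(-101 + U)/(w + 2*U))
√(N(100, 145) + 46087) = √(4*(101 - 1*145)/(100 + 2*145) + 46087) = √(4*(101 - 145)/(100 + 290) + 46087) = √(4*(-44)/390 + 46087) = √(4*(1/390)*(-44) + 46087) = √(-88/195 + 46087) = √(8986877/195) = √1752441015/195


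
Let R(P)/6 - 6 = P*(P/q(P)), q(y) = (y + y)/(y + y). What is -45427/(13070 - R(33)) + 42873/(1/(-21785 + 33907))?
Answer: 3378092243573/6500 ≈ 5.1971e+8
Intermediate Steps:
q(y) = 1 (q(y) = (2*y)/((2*y)) = (2*y)*(1/(2*y)) = 1)
R(P) = 36 + 6*P**2 (R(P) = 36 + 6*(P*(P/1)) = 36 + 6*(P*(P*1)) = 36 + 6*(P*P) = 36 + 6*P**2)
-45427/(13070 - R(33)) + 42873/(1/(-21785 + 33907)) = -45427/(13070 - (36 + 6*33**2)) + 42873/(1/(-21785 + 33907)) = -45427/(13070 - (36 + 6*1089)) + 42873/(1/12122) = -45427/(13070 - (36 + 6534)) + 42873/(1/12122) = -45427/(13070 - 1*6570) + 42873*12122 = -45427/(13070 - 6570) + 519706506 = -45427/6500 + 519706506 = 3378092243573/6500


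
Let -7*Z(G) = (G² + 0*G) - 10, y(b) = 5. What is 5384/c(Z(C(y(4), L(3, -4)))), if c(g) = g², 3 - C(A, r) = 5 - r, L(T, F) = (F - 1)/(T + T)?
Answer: 341905536/5041 ≈ 67825.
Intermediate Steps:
L(T, F) = (-1 + F)/(2*T) (L(T, F) = (-1 + F)/((2*T)) = (-1 + F)*(1/(2*T)) = (-1 + F)/(2*T))
C(A, r) = -2 + r (C(A, r) = 3 - (5 - r) = 3 + (-5 + r) = -2 + r)
Z(G) = 10/7 - G²/7 (Z(G) = -((G² + 0*G) - 10)/7 = -((G² + 0) - 10)/7 = -(G² - 10)/7 = -(-10 + G²)/7 = 10/7 - G²/7)
5384/c(Z(C(y(4), L(3, -4)))) = 5384/((10/7 - (-2 + (½)*(-1 - 4)/3)²/7)²) = 5384/((10/7 - (-2 + (½)*(⅓)*(-5))²/7)²) = 5384/((10/7 - (-2 - ⅚)²/7)²) = 5384/((10/7 - (-17/6)²/7)²) = 5384/((10/7 - ⅐*289/36)²) = 5384/((10/7 - 289/252)²) = 5384/((71/252)²) = 5384/(5041/63504) = 5384*(63504/5041) = 341905536/5041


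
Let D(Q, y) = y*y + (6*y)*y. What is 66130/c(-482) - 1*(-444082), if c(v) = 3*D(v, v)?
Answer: 1083294552029/2439402 ≈ 4.4408e+5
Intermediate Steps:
D(Q, y) = 7*y**2 (D(Q, y) = y**2 + 6*y**2 = 7*y**2)
c(v) = 21*v**2 (c(v) = 3*(7*v**2) = 21*v**2)
66130/c(-482) - 1*(-444082) = 66130/((21*(-482)**2)) - 1*(-444082) = 66130/((21*232324)) + 444082 = 66130/4878804 + 444082 = 66130*(1/4878804) + 444082 = 33065/2439402 + 444082 = 1083294552029/2439402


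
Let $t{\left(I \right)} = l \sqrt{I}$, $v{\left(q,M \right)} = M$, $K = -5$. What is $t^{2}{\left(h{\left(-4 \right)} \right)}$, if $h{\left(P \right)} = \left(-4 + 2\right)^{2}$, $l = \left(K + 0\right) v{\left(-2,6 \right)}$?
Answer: $3600$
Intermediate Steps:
$l = -30$ ($l = \left(-5 + 0\right) 6 = \left(-5\right) 6 = -30$)
$h{\left(P \right)} = 4$ ($h{\left(P \right)} = \left(-2\right)^{2} = 4$)
$t{\left(I \right)} = - 30 \sqrt{I}$
$t^{2}{\left(h{\left(-4 \right)} \right)} = \left(- 30 \sqrt{4}\right)^{2} = \left(\left(-30\right) 2\right)^{2} = \left(-60\right)^{2} = 3600$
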